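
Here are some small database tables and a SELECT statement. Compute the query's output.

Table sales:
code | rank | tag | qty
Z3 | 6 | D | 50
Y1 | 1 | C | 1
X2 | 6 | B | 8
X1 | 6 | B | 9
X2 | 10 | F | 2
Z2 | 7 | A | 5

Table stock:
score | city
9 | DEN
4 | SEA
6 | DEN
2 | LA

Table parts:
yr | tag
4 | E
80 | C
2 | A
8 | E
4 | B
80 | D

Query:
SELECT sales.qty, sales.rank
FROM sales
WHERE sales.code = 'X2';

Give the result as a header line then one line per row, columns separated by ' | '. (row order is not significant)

After WHERE (2 rows):
sales.code | sales.rank | sales.tag | sales.qty
X2 | 6 | B | 8
X2 | 10 | F | 2
After SELECT (2 rows):
sales.qty | sales.rank
8 | 6
2 | 10

== RESULT ==
sales.qty | sales.rank
8 | 6
2 | 10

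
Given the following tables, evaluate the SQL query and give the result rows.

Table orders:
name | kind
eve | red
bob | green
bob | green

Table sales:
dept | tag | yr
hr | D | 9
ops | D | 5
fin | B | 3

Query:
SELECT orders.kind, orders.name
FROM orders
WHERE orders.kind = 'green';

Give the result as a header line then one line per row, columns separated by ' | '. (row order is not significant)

== RESULT ==
orders.kind | orders.name
green | bob
green | bob

Derivation:
After WHERE (2 rows):
orders.name | orders.kind
bob | green
bob | green
After SELECT (2 rows):
orders.kind | orders.name
green | bob
green | bob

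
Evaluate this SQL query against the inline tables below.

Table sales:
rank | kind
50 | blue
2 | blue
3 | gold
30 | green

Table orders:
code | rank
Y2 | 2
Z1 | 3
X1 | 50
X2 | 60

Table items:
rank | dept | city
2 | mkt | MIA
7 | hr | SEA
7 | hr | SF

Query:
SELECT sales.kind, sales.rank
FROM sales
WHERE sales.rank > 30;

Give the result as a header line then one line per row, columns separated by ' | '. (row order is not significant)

After WHERE (1 rows):
sales.rank | sales.kind
50 | blue
After SELECT (1 rows):
sales.kind | sales.rank
blue | 50

== RESULT ==
sales.kind | sales.rank
blue | 50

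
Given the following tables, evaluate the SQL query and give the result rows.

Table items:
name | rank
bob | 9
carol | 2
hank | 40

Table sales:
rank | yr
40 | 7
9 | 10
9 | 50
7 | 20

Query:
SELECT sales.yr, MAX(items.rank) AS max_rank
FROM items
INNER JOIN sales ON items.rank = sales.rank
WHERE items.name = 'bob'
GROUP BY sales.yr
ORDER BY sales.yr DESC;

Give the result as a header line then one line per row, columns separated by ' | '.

== RESULT ==
sales.yr | max_rank
50 | 9
10 | 9

Derivation:
After JOIN sales (3 rows):
items.name | items.rank | sales.rank | sales.yr
bob | 9 | 9 | 10
bob | 9 | 9 | 50
hank | 40 | 40 | 7
After WHERE (2 rows):
items.name | items.rank | sales.rank | sales.yr
bob | 9 | 9 | 10
bob | 9 | 9 | 50
After GROUP BY (2 rows):
sales.yr | max_rank
10 | 9
50 | 9
After ORDER BY (2 rows):
sales.yr | max_rank
50 | 9
10 | 9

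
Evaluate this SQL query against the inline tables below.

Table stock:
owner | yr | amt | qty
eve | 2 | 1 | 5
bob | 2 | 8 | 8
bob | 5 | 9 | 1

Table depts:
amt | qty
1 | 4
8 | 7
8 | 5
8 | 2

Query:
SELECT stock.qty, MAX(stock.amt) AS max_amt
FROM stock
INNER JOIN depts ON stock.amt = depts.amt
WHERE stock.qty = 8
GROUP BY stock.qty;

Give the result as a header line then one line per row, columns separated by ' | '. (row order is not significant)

== RESULT ==
stock.qty | max_amt
8 | 8

Derivation:
After JOIN depts (4 rows):
stock.owner | stock.yr | stock.amt | stock.qty | depts.amt | depts.qty
eve | 2 | 1 | 5 | 1 | 4
bob | 2 | 8 | 8 | 8 | 7
bob | 2 | 8 | 8 | 8 | 5
bob | 2 | 8 | 8 | 8 | 2
After WHERE (3 rows):
stock.owner | stock.yr | stock.amt | stock.qty | depts.amt | depts.qty
bob | 2 | 8 | 8 | 8 | 7
bob | 2 | 8 | 8 | 8 | 5
bob | 2 | 8 | 8 | 8 | 2
After GROUP BY (1 rows):
stock.qty | max_amt
8 | 8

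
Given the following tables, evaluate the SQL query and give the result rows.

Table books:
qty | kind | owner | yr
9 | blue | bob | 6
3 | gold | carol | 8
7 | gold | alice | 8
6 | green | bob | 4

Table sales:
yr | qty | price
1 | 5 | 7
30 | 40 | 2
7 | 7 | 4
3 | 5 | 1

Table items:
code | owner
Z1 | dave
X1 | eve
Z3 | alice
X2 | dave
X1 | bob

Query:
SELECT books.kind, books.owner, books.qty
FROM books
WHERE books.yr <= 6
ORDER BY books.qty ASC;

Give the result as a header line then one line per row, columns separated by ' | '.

== RESULT ==
books.kind | books.owner | books.qty
green | bob | 6
blue | bob | 9

Derivation:
After WHERE (2 rows):
books.qty | books.kind | books.owner | books.yr
9 | blue | bob | 6
6 | green | bob | 4
After SELECT (2 rows):
books.kind | books.owner | books.qty
blue | bob | 9
green | bob | 6
After ORDER BY (2 rows):
books.kind | books.owner | books.qty
green | bob | 6
blue | bob | 9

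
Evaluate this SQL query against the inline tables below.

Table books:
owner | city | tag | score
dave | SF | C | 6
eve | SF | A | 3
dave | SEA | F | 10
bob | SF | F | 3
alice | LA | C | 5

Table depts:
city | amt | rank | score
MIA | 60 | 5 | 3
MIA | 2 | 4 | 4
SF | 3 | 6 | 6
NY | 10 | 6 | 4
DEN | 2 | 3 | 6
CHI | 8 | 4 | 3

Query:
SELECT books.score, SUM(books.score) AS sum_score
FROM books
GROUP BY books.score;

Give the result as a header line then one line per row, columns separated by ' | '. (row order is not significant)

After GROUP BY (4 rows):
books.score | sum_score
6 | 6
3 | 6
10 | 10
5 | 5

== RESULT ==
books.score | sum_score
6 | 6
3 | 6
10 | 10
5 | 5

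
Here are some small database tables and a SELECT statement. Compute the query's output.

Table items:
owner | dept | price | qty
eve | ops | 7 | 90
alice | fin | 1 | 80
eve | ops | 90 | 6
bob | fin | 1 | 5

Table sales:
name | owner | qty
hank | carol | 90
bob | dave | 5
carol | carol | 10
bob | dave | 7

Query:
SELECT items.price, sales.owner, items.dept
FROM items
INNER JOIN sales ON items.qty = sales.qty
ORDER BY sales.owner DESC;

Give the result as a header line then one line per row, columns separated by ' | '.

== RESULT ==
items.price | sales.owner | items.dept
1 | dave | fin
7 | carol | ops

Derivation:
After JOIN sales (2 rows):
items.owner | items.dept | items.price | items.qty | sales.name | sales.owner | sales.qty
eve | ops | 7 | 90 | hank | carol | 90
bob | fin | 1 | 5 | bob | dave | 5
After SELECT (2 rows):
items.price | sales.owner | items.dept
7 | carol | ops
1 | dave | fin
After ORDER BY (2 rows):
items.price | sales.owner | items.dept
1 | dave | fin
7 | carol | ops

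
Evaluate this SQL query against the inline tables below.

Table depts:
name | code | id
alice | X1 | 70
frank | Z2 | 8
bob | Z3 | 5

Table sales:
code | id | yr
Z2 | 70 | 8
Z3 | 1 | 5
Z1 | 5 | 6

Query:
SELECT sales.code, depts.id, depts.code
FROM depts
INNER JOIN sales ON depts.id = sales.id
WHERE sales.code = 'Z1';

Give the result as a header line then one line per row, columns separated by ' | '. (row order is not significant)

After JOIN sales (2 rows):
depts.name | depts.code | depts.id | sales.code | sales.id | sales.yr
alice | X1 | 70 | Z2 | 70 | 8
bob | Z3 | 5 | Z1 | 5 | 6
After WHERE (1 rows):
depts.name | depts.code | depts.id | sales.code | sales.id | sales.yr
bob | Z3 | 5 | Z1 | 5 | 6
After SELECT (1 rows):
sales.code | depts.id | depts.code
Z1 | 5 | Z3

== RESULT ==
sales.code | depts.id | depts.code
Z1 | 5 | Z3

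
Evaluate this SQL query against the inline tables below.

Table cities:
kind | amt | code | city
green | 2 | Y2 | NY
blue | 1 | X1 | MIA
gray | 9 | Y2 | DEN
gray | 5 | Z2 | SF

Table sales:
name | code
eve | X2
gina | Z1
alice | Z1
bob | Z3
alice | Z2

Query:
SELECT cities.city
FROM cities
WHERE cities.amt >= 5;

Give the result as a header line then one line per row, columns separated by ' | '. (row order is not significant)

== RESULT ==
cities.city
DEN
SF

Derivation:
After WHERE (2 rows):
cities.kind | cities.amt | cities.code | cities.city
gray | 9 | Y2 | DEN
gray | 5 | Z2 | SF
After SELECT (2 rows):
cities.city
DEN
SF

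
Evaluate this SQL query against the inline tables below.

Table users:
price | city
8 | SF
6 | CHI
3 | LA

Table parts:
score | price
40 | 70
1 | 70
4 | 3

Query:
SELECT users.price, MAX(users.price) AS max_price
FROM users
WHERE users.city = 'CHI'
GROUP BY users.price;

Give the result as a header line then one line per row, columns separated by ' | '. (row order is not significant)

== RESULT ==
users.price | max_price
6 | 6

Derivation:
After WHERE (1 rows):
users.price | users.city
6 | CHI
After GROUP BY (1 rows):
users.price | max_price
6 | 6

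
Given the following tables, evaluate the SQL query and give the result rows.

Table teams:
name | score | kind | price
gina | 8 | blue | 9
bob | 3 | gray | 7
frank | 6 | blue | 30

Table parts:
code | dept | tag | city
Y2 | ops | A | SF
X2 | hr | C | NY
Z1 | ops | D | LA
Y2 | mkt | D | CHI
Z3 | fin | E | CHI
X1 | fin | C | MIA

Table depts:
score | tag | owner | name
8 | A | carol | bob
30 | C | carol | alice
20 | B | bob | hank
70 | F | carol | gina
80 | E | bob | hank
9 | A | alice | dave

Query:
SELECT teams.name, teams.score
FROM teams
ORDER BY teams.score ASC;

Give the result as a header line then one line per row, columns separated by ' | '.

== RESULT ==
teams.name | teams.score
bob | 3
frank | 6
gina | 8

Derivation:
After SELECT (3 rows):
teams.name | teams.score
gina | 8
bob | 3
frank | 6
After ORDER BY (3 rows):
teams.name | teams.score
bob | 3
frank | 6
gina | 8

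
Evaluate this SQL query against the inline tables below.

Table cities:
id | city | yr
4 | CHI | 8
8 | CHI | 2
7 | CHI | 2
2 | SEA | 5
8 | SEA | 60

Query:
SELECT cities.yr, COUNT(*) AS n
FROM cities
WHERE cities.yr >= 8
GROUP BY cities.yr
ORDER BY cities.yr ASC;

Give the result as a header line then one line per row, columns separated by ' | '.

== RESULT ==
cities.yr | n
8 | 1
60 | 1

Derivation:
After WHERE (2 rows):
cities.id | cities.city | cities.yr
4 | CHI | 8
8 | SEA | 60
After GROUP BY (2 rows):
cities.yr | n
8 | 1
60 | 1
After ORDER BY (2 rows):
cities.yr | n
8 | 1
60 | 1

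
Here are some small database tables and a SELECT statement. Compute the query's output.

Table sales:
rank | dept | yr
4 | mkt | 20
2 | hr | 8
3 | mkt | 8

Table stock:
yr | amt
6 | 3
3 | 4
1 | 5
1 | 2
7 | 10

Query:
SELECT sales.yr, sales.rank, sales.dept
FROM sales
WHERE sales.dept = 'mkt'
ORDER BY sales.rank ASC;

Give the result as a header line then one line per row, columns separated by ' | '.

== RESULT ==
sales.yr | sales.rank | sales.dept
8 | 3 | mkt
20 | 4 | mkt

Derivation:
After WHERE (2 rows):
sales.rank | sales.dept | sales.yr
4 | mkt | 20
3 | mkt | 8
After SELECT (2 rows):
sales.yr | sales.rank | sales.dept
20 | 4 | mkt
8 | 3 | mkt
After ORDER BY (2 rows):
sales.yr | sales.rank | sales.dept
8 | 3 | mkt
20 | 4 | mkt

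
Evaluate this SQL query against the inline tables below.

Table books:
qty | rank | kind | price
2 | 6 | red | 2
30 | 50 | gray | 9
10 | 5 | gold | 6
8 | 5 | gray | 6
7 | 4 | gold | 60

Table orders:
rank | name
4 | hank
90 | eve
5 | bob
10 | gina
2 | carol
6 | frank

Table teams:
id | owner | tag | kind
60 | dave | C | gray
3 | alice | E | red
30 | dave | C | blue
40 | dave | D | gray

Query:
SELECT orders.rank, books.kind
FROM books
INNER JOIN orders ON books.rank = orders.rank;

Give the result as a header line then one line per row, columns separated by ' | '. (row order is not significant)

== RESULT ==
orders.rank | books.kind
6 | red
5 | gold
5 | gray
4 | gold

Derivation:
After JOIN orders (4 rows):
books.qty | books.rank | books.kind | books.price | orders.rank | orders.name
2 | 6 | red | 2 | 6 | frank
10 | 5 | gold | 6 | 5 | bob
8 | 5 | gray | 6 | 5 | bob
7 | 4 | gold | 60 | 4 | hank
After SELECT (4 rows):
orders.rank | books.kind
6 | red
5 | gold
5 | gray
4 | gold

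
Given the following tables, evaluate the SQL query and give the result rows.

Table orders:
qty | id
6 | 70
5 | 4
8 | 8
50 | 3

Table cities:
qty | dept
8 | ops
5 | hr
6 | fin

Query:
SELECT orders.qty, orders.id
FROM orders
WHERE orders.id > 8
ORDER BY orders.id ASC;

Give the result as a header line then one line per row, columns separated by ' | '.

== RESULT ==
orders.qty | orders.id
6 | 70

Derivation:
After WHERE (1 rows):
orders.qty | orders.id
6 | 70
After SELECT (1 rows):
orders.qty | orders.id
6 | 70
After ORDER BY (1 rows):
orders.qty | orders.id
6 | 70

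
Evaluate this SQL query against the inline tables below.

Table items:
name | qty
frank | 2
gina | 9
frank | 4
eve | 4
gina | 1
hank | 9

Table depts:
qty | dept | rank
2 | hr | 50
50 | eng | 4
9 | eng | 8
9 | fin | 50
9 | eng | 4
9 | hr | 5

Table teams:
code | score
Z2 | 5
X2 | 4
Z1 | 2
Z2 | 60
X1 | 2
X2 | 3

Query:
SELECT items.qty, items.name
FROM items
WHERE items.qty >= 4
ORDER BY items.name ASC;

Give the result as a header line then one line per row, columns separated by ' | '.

== RESULT ==
items.qty | items.name
4 | eve
4 | frank
9 | gina
9 | hank

Derivation:
After WHERE (4 rows):
items.name | items.qty
gina | 9
frank | 4
eve | 4
hank | 9
After SELECT (4 rows):
items.qty | items.name
9 | gina
4 | frank
4 | eve
9 | hank
After ORDER BY (4 rows):
items.qty | items.name
4 | eve
4 | frank
9 | gina
9 | hank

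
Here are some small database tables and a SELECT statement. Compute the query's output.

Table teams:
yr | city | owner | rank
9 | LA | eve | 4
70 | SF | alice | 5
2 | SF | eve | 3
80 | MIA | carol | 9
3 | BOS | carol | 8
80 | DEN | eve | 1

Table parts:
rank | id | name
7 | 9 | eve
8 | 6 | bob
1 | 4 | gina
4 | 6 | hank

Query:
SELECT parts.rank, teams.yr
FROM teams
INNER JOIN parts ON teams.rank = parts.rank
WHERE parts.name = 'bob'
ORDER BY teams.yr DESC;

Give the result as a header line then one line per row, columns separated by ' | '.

== RESULT ==
parts.rank | teams.yr
8 | 3

Derivation:
After JOIN parts (3 rows):
teams.yr | teams.city | teams.owner | teams.rank | parts.rank | parts.id | parts.name
9 | LA | eve | 4 | 4 | 6 | hank
3 | BOS | carol | 8 | 8 | 6 | bob
80 | DEN | eve | 1 | 1 | 4 | gina
After WHERE (1 rows):
teams.yr | teams.city | teams.owner | teams.rank | parts.rank | parts.id | parts.name
3 | BOS | carol | 8 | 8 | 6 | bob
After SELECT (1 rows):
parts.rank | teams.yr
8 | 3
After ORDER BY (1 rows):
parts.rank | teams.yr
8 | 3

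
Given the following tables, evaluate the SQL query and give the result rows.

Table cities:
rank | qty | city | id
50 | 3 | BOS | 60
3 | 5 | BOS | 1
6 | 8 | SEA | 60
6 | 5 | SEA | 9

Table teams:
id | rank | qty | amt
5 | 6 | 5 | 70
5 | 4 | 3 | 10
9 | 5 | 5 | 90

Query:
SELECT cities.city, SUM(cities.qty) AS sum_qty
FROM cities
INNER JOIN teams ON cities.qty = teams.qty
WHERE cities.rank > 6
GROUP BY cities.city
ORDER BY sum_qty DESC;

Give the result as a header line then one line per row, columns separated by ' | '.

== RESULT ==
cities.city | sum_qty
BOS | 3

Derivation:
After JOIN teams (5 rows):
cities.rank | cities.qty | cities.city | cities.id | teams.id | teams.rank | teams.qty | teams.amt
50 | 3 | BOS | 60 | 5 | 4 | 3 | 10
3 | 5 | BOS | 1 | 5 | 6 | 5 | 70
3 | 5 | BOS | 1 | 9 | 5 | 5 | 90
6 | 5 | SEA | 9 | 5 | 6 | 5 | 70
6 | 5 | SEA | 9 | 9 | 5 | 5 | 90
After WHERE (1 rows):
cities.rank | cities.qty | cities.city | cities.id | teams.id | teams.rank | teams.qty | teams.amt
50 | 3 | BOS | 60 | 5 | 4 | 3 | 10
After GROUP BY (1 rows):
cities.city | sum_qty
BOS | 3
After ORDER BY (1 rows):
cities.city | sum_qty
BOS | 3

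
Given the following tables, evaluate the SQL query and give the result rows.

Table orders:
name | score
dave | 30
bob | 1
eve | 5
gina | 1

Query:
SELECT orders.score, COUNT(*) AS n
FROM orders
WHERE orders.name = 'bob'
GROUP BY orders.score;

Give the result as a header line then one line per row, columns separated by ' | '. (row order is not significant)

After WHERE (1 rows):
orders.name | orders.score
bob | 1
After GROUP BY (1 rows):
orders.score | n
1 | 1

== RESULT ==
orders.score | n
1 | 1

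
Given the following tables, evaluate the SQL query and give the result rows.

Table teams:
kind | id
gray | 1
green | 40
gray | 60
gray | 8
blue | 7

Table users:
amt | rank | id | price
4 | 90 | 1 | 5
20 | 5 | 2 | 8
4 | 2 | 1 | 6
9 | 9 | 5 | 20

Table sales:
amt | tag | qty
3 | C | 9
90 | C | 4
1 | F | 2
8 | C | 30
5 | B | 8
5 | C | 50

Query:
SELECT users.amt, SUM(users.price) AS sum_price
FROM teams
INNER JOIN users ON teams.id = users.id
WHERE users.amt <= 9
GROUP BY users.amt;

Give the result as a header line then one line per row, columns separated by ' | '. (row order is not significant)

After JOIN users (2 rows):
teams.kind | teams.id | users.amt | users.rank | users.id | users.price
gray | 1 | 4 | 90 | 1 | 5
gray | 1 | 4 | 2 | 1 | 6
After WHERE (2 rows):
teams.kind | teams.id | users.amt | users.rank | users.id | users.price
gray | 1 | 4 | 90 | 1 | 5
gray | 1 | 4 | 2 | 1 | 6
After GROUP BY (1 rows):
users.amt | sum_price
4 | 11

== RESULT ==
users.amt | sum_price
4 | 11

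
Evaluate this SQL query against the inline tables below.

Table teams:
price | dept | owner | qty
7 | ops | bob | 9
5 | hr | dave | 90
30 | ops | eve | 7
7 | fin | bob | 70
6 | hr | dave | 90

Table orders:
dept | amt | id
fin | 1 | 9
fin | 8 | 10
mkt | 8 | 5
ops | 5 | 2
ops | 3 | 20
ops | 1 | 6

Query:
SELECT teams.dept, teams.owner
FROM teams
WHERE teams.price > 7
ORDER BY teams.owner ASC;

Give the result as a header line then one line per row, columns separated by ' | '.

== RESULT ==
teams.dept | teams.owner
ops | eve

Derivation:
After WHERE (1 rows):
teams.price | teams.dept | teams.owner | teams.qty
30 | ops | eve | 7
After SELECT (1 rows):
teams.dept | teams.owner
ops | eve
After ORDER BY (1 rows):
teams.dept | teams.owner
ops | eve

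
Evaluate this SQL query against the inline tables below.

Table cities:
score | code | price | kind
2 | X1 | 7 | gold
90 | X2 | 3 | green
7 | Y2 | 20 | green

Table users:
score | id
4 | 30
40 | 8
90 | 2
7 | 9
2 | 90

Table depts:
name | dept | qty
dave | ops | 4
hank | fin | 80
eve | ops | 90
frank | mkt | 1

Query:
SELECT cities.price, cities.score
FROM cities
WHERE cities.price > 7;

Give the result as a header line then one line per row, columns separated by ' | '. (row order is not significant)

After WHERE (1 rows):
cities.score | cities.code | cities.price | cities.kind
7 | Y2 | 20 | green
After SELECT (1 rows):
cities.price | cities.score
20 | 7

== RESULT ==
cities.price | cities.score
20 | 7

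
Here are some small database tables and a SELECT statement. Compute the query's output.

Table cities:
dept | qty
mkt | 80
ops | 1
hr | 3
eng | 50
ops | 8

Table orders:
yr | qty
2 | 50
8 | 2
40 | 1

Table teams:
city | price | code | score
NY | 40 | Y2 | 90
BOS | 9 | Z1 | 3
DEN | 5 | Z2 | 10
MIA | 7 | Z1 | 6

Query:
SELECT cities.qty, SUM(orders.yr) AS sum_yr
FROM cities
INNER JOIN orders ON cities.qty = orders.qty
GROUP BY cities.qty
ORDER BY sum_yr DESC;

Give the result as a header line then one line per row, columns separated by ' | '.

== RESULT ==
cities.qty | sum_yr
1 | 40
50 | 2

Derivation:
After JOIN orders (2 rows):
cities.dept | cities.qty | orders.yr | orders.qty
ops | 1 | 40 | 1
eng | 50 | 2 | 50
After GROUP BY (2 rows):
cities.qty | sum_yr
1 | 40
50 | 2
After ORDER BY (2 rows):
cities.qty | sum_yr
1 | 40
50 | 2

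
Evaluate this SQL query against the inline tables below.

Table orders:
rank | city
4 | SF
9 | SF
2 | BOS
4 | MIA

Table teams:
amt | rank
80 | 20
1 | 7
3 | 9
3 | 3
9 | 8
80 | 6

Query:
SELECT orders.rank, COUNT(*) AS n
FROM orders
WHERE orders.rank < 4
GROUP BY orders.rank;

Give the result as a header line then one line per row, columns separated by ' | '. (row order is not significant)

After WHERE (1 rows):
orders.rank | orders.city
2 | BOS
After GROUP BY (1 rows):
orders.rank | n
2 | 1

== RESULT ==
orders.rank | n
2 | 1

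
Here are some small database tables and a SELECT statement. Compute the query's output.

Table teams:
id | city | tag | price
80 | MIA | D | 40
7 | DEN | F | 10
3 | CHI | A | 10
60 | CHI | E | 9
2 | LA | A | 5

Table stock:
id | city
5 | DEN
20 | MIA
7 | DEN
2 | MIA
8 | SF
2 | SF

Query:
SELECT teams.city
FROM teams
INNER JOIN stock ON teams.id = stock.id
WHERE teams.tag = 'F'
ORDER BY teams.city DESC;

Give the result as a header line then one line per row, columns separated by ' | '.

After JOIN stock (3 rows):
teams.id | teams.city | teams.tag | teams.price | stock.id | stock.city
7 | DEN | F | 10 | 7 | DEN
2 | LA | A | 5 | 2 | MIA
2 | LA | A | 5 | 2 | SF
After WHERE (1 rows):
teams.id | teams.city | teams.tag | teams.price | stock.id | stock.city
7 | DEN | F | 10 | 7 | DEN
After SELECT (1 rows):
teams.city
DEN
After ORDER BY (1 rows):
teams.city
DEN

== RESULT ==
teams.city
DEN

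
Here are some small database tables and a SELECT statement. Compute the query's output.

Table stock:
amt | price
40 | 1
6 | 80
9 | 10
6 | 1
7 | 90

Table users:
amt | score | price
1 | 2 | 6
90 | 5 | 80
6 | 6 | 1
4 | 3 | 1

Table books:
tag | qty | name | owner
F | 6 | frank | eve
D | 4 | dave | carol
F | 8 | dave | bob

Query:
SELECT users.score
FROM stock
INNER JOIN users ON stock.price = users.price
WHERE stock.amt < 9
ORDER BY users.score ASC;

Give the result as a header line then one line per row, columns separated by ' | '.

== RESULT ==
users.score
3
5
6

Derivation:
After JOIN users (5 rows):
stock.amt | stock.price | users.amt | users.score | users.price
40 | 1 | 6 | 6 | 1
40 | 1 | 4 | 3 | 1
6 | 80 | 90 | 5 | 80
6 | 1 | 6 | 6 | 1
6 | 1 | 4 | 3 | 1
After WHERE (3 rows):
stock.amt | stock.price | users.amt | users.score | users.price
6 | 80 | 90 | 5 | 80
6 | 1 | 6 | 6 | 1
6 | 1 | 4 | 3 | 1
After SELECT (3 rows):
users.score
5
6
3
After ORDER BY (3 rows):
users.score
3
5
6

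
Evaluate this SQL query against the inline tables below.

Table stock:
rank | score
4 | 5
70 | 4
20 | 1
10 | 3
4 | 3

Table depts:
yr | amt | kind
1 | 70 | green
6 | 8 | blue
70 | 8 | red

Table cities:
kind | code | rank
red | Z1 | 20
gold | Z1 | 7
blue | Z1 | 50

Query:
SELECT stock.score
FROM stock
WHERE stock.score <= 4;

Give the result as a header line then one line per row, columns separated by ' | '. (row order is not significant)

== RESULT ==
stock.score
4
1
3
3

Derivation:
After WHERE (4 rows):
stock.rank | stock.score
70 | 4
20 | 1
10 | 3
4 | 3
After SELECT (4 rows):
stock.score
4
1
3
3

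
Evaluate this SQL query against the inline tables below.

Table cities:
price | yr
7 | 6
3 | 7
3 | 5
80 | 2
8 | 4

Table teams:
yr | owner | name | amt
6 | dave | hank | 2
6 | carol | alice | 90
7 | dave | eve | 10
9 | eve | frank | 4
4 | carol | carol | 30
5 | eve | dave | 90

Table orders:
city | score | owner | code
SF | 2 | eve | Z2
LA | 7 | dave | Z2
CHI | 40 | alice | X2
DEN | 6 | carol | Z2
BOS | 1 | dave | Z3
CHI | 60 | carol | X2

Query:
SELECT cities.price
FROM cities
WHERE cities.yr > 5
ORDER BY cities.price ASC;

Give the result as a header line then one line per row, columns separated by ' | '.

After WHERE (2 rows):
cities.price | cities.yr
7 | 6
3 | 7
After SELECT (2 rows):
cities.price
7
3
After ORDER BY (2 rows):
cities.price
3
7

== RESULT ==
cities.price
3
7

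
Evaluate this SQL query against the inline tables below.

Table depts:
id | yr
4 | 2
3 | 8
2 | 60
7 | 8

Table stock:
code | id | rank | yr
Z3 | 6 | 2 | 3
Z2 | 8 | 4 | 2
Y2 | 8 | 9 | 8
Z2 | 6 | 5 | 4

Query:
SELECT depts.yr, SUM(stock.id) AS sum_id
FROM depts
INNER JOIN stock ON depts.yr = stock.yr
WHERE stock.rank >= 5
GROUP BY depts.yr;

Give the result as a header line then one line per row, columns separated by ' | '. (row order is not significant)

== RESULT ==
depts.yr | sum_id
8 | 16

Derivation:
After JOIN stock (3 rows):
depts.id | depts.yr | stock.code | stock.id | stock.rank | stock.yr
4 | 2 | Z2 | 8 | 4 | 2
3 | 8 | Y2 | 8 | 9 | 8
7 | 8 | Y2 | 8 | 9 | 8
After WHERE (2 rows):
depts.id | depts.yr | stock.code | stock.id | stock.rank | stock.yr
3 | 8 | Y2 | 8 | 9 | 8
7 | 8 | Y2 | 8 | 9 | 8
After GROUP BY (1 rows):
depts.yr | sum_id
8 | 16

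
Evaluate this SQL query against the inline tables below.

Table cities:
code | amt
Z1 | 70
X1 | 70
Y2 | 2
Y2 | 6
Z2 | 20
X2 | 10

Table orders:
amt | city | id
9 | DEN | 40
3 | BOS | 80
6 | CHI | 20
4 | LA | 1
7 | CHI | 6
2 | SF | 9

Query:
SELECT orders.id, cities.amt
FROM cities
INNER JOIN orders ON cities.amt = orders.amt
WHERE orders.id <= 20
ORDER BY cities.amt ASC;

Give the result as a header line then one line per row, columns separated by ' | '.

After JOIN orders (2 rows):
cities.code | cities.amt | orders.amt | orders.city | orders.id
Y2 | 2 | 2 | SF | 9
Y2 | 6 | 6 | CHI | 20
After WHERE (2 rows):
cities.code | cities.amt | orders.amt | orders.city | orders.id
Y2 | 2 | 2 | SF | 9
Y2 | 6 | 6 | CHI | 20
After SELECT (2 rows):
orders.id | cities.amt
9 | 2
20 | 6
After ORDER BY (2 rows):
orders.id | cities.amt
9 | 2
20 | 6

== RESULT ==
orders.id | cities.amt
9 | 2
20 | 6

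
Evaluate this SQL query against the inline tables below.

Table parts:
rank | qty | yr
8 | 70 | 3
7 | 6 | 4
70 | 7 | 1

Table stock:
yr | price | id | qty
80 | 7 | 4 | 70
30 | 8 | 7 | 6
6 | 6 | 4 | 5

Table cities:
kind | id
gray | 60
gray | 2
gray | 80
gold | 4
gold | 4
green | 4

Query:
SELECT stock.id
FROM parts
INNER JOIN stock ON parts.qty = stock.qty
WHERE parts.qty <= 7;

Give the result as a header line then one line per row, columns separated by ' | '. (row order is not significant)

== RESULT ==
stock.id
7

Derivation:
After JOIN stock (2 rows):
parts.rank | parts.qty | parts.yr | stock.yr | stock.price | stock.id | stock.qty
8 | 70 | 3 | 80 | 7 | 4 | 70
7 | 6 | 4 | 30 | 8 | 7 | 6
After WHERE (1 rows):
parts.rank | parts.qty | parts.yr | stock.yr | stock.price | stock.id | stock.qty
7 | 6 | 4 | 30 | 8 | 7 | 6
After SELECT (1 rows):
stock.id
7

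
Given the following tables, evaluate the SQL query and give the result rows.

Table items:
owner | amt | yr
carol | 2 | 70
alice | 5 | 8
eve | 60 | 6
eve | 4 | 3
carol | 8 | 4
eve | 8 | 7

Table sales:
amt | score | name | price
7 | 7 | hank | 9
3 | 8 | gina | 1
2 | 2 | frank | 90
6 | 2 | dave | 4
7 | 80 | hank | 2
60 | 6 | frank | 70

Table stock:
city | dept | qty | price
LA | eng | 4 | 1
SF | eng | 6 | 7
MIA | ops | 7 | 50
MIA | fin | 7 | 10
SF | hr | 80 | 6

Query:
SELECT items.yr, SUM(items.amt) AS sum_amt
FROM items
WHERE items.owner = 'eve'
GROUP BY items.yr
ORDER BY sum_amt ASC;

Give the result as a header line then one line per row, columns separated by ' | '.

After WHERE (3 rows):
items.owner | items.amt | items.yr
eve | 60 | 6
eve | 4 | 3
eve | 8 | 7
After GROUP BY (3 rows):
items.yr | sum_amt
6 | 60
3 | 4
7 | 8
After ORDER BY (3 rows):
items.yr | sum_amt
3 | 4
7 | 8
6 | 60

== RESULT ==
items.yr | sum_amt
3 | 4
7 | 8
6 | 60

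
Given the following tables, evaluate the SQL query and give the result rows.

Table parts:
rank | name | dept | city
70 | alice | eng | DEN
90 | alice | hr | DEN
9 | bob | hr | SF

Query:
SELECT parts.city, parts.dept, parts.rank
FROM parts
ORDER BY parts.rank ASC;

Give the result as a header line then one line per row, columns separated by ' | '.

== RESULT ==
parts.city | parts.dept | parts.rank
SF | hr | 9
DEN | eng | 70
DEN | hr | 90

Derivation:
After SELECT (3 rows):
parts.city | parts.dept | parts.rank
DEN | eng | 70
DEN | hr | 90
SF | hr | 9
After ORDER BY (3 rows):
parts.city | parts.dept | parts.rank
SF | hr | 9
DEN | eng | 70
DEN | hr | 90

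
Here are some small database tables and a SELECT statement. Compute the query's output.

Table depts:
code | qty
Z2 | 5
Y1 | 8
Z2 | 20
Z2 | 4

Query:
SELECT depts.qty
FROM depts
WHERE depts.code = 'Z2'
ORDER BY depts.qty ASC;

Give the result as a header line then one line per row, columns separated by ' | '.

== RESULT ==
depts.qty
4
5
20

Derivation:
After WHERE (3 rows):
depts.code | depts.qty
Z2 | 5
Z2 | 20
Z2 | 4
After SELECT (3 rows):
depts.qty
5
20
4
After ORDER BY (3 rows):
depts.qty
4
5
20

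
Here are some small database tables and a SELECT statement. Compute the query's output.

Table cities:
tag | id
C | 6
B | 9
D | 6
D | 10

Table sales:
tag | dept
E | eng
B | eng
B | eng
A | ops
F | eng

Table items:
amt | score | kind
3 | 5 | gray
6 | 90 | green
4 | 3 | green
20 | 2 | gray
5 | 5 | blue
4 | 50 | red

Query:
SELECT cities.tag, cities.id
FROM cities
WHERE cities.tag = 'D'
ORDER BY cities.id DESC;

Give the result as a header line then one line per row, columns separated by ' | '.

== RESULT ==
cities.tag | cities.id
D | 10
D | 6

Derivation:
After WHERE (2 rows):
cities.tag | cities.id
D | 6
D | 10
After SELECT (2 rows):
cities.tag | cities.id
D | 6
D | 10
After ORDER BY (2 rows):
cities.tag | cities.id
D | 10
D | 6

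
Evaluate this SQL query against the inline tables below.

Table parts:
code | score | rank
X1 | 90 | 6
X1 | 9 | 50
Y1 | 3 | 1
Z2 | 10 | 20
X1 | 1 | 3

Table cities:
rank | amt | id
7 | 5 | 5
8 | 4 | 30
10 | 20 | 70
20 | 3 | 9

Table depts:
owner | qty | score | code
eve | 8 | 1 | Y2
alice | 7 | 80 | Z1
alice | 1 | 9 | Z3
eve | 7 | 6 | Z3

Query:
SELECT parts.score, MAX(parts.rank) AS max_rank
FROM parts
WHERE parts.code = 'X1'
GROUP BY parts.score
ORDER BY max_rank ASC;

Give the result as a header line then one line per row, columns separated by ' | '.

After WHERE (3 rows):
parts.code | parts.score | parts.rank
X1 | 90 | 6
X1 | 9 | 50
X1 | 1 | 3
After GROUP BY (3 rows):
parts.score | max_rank
90 | 6
9 | 50
1 | 3
After ORDER BY (3 rows):
parts.score | max_rank
1 | 3
90 | 6
9 | 50

== RESULT ==
parts.score | max_rank
1 | 3
90 | 6
9 | 50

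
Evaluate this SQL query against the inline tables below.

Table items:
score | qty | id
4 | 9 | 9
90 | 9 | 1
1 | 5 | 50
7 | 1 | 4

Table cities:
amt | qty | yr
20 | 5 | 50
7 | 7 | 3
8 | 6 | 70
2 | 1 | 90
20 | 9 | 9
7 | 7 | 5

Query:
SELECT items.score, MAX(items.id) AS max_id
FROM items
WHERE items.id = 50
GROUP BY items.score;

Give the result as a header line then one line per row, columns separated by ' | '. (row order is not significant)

After WHERE (1 rows):
items.score | items.qty | items.id
1 | 5 | 50
After GROUP BY (1 rows):
items.score | max_id
1 | 50

== RESULT ==
items.score | max_id
1 | 50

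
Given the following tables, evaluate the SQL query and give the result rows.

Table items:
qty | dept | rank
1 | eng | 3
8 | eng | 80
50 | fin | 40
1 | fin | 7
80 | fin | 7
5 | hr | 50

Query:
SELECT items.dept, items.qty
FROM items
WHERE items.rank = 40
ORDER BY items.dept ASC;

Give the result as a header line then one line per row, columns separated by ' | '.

== RESULT ==
items.dept | items.qty
fin | 50

Derivation:
After WHERE (1 rows):
items.qty | items.dept | items.rank
50 | fin | 40
After SELECT (1 rows):
items.dept | items.qty
fin | 50
After ORDER BY (1 rows):
items.dept | items.qty
fin | 50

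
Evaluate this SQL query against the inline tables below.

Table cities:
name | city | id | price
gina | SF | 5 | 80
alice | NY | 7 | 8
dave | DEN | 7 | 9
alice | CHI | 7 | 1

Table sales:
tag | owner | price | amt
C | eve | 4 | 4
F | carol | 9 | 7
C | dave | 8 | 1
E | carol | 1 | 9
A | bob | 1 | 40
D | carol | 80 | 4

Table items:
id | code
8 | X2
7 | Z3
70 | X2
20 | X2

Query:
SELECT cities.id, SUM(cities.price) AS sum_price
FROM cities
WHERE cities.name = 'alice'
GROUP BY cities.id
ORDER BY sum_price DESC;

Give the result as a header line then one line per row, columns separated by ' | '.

== RESULT ==
cities.id | sum_price
7 | 9

Derivation:
After WHERE (2 rows):
cities.name | cities.city | cities.id | cities.price
alice | NY | 7 | 8
alice | CHI | 7 | 1
After GROUP BY (1 rows):
cities.id | sum_price
7 | 9
After ORDER BY (1 rows):
cities.id | sum_price
7 | 9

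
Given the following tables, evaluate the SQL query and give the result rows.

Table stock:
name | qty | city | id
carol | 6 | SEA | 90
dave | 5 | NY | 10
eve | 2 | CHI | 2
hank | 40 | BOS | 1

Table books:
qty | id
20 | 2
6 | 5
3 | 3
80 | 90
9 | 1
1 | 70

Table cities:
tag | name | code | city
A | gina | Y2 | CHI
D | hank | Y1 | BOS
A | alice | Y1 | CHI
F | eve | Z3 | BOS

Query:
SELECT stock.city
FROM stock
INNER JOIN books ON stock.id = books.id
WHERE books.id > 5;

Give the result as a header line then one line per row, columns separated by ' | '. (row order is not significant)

== RESULT ==
stock.city
SEA

Derivation:
After JOIN books (3 rows):
stock.name | stock.qty | stock.city | stock.id | books.qty | books.id
carol | 6 | SEA | 90 | 80 | 90
eve | 2 | CHI | 2 | 20 | 2
hank | 40 | BOS | 1 | 9 | 1
After WHERE (1 rows):
stock.name | stock.qty | stock.city | stock.id | books.qty | books.id
carol | 6 | SEA | 90 | 80 | 90
After SELECT (1 rows):
stock.city
SEA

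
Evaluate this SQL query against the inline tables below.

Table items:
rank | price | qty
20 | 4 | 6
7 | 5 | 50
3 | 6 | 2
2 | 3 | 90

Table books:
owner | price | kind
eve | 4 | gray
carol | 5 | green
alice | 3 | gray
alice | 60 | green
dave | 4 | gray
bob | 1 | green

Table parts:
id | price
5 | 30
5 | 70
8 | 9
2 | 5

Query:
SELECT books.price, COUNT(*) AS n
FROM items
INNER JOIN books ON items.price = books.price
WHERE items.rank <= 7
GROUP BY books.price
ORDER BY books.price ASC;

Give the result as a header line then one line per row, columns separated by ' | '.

== RESULT ==
books.price | n
3 | 1
5 | 1

Derivation:
After JOIN books (4 rows):
items.rank | items.price | items.qty | books.owner | books.price | books.kind
20 | 4 | 6 | eve | 4 | gray
20 | 4 | 6 | dave | 4 | gray
7 | 5 | 50 | carol | 5 | green
2 | 3 | 90 | alice | 3 | gray
After WHERE (2 rows):
items.rank | items.price | items.qty | books.owner | books.price | books.kind
7 | 5 | 50 | carol | 5 | green
2 | 3 | 90 | alice | 3 | gray
After GROUP BY (2 rows):
books.price | n
5 | 1
3 | 1
After ORDER BY (2 rows):
books.price | n
3 | 1
5 | 1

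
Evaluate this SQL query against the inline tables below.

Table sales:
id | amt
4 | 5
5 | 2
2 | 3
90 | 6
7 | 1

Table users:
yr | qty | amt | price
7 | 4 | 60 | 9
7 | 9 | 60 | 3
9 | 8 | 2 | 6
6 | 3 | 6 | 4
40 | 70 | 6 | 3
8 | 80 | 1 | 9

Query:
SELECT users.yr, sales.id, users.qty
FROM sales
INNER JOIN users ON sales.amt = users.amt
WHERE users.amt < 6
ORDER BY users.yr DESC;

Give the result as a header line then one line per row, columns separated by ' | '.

After JOIN users (4 rows):
sales.id | sales.amt | users.yr | users.qty | users.amt | users.price
5 | 2 | 9 | 8 | 2 | 6
90 | 6 | 6 | 3 | 6 | 4
90 | 6 | 40 | 70 | 6 | 3
7 | 1 | 8 | 80 | 1 | 9
After WHERE (2 rows):
sales.id | sales.amt | users.yr | users.qty | users.amt | users.price
5 | 2 | 9 | 8 | 2 | 6
7 | 1 | 8 | 80 | 1 | 9
After SELECT (2 rows):
users.yr | sales.id | users.qty
9 | 5 | 8
8 | 7 | 80
After ORDER BY (2 rows):
users.yr | sales.id | users.qty
9 | 5 | 8
8 | 7 | 80

== RESULT ==
users.yr | sales.id | users.qty
9 | 5 | 8
8 | 7 | 80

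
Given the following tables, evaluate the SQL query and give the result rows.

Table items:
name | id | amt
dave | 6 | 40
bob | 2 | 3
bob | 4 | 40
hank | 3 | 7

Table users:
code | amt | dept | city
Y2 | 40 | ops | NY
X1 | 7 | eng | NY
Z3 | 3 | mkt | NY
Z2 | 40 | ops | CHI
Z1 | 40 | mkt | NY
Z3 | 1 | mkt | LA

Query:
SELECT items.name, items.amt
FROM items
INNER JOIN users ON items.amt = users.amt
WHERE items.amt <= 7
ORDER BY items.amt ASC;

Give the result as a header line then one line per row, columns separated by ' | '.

After JOIN users (8 rows):
items.name | items.id | items.amt | users.code | users.amt | users.dept | users.city
dave | 6 | 40 | Y2 | 40 | ops | NY
dave | 6 | 40 | Z2 | 40 | ops | CHI
dave | 6 | 40 | Z1 | 40 | mkt | NY
bob | 2 | 3 | Z3 | 3 | mkt | NY
bob | 4 | 40 | Y2 | 40 | ops | NY
bob | 4 | 40 | Z2 | 40 | ops | CHI
bob | 4 | 40 | Z1 | 40 | mkt | NY
hank | 3 | 7 | X1 | 7 | eng | NY
After WHERE (2 rows):
items.name | items.id | items.amt | users.code | users.amt | users.dept | users.city
bob | 2 | 3 | Z3 | 3 | mkt | NY
hank | 3 | 7 | X1 | 7 | eng | NY
After SELECT (2 rows):
items.name | items.amt
bob | 3
hank | 7
After ORDER BY (2 rows):
items.name | items.amt
bob | 3
hank | 7

== RESULT ==
items.name | items.amt
bob | 3
hank | 7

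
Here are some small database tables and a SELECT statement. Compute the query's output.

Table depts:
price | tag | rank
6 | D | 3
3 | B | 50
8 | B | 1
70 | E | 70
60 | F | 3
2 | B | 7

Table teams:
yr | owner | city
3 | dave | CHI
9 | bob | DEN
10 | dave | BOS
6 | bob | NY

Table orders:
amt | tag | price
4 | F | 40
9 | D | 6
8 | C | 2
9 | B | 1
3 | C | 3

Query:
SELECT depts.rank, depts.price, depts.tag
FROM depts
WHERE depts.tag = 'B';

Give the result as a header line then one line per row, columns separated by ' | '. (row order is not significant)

== RESULT ==
depts.rank | depts.price | depts.tag
50 | 3 | B
1 | 8 | B
7 | 2 | B

Derivation:
After WHERE (3 rows):
depts.price | depts.tag | depts.rank
3 | B | 50
8 | B | 1
2 | B | 7
After SELECT (3 rows):
depts.rank | depts.price | depts.tag
50 | 3 | B
1 | 8 | B
7 | 2 | B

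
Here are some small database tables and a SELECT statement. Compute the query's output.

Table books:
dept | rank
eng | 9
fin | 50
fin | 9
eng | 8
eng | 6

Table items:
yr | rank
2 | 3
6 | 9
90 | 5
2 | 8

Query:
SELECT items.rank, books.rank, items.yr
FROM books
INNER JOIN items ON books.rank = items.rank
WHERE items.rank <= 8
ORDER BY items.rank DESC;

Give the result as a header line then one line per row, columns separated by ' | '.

After JOIN items (3 rows):
books.dept | books.rank | items.yr | items.rank
eng | 9 | 6 | 9
fin | 9 | 6 | 9
eng | 8 | 2 | 8
After WHERE (1 rows):
books.dept | books.rank | items.yr | items.rank
eng | 8 | 2 | 8
After SELECT (1 rows):
items.rank | books.rank | items.yr
8 | 8 | 2
After ORDER BY (1 rows):
items.rank | books.rank | items.yr
8 | 8 | 2

== RESULT ==
items.rank | books.rank | items.yr
8 | 8 | 2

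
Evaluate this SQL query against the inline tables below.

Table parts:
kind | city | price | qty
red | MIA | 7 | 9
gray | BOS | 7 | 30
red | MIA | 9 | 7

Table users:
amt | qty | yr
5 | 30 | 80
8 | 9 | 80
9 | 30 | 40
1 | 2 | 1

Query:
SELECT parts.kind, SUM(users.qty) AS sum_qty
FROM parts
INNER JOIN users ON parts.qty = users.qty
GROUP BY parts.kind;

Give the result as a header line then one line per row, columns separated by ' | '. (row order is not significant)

== RESULT ==
parts.kind | sum_qty
red | 9
gray | 60

Derivation:
After JOIN users (3 rows):
parts.kind | parts.city | parts.price | parts.qty | users.amt | users.qty | users.yr
red | MIA | 7 | 9 | 8 | 9 | 80
gray | BOS | 7 | 30 | 5 | 30 | 80
gray | BOS | 7 | 30 | 9 | 30 | 40
After GROUP BY (2 rows):
parts.kind | sum_qty
red | 9
gray | 60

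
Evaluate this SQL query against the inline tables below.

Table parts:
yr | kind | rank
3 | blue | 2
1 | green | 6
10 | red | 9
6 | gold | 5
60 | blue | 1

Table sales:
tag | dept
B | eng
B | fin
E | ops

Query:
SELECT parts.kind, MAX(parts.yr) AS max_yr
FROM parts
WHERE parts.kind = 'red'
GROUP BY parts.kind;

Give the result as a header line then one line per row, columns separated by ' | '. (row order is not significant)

After WHERE (1 rows):
parts.yr | parts.kind | parts.rank
10 | red | 9
After GROUP BY (1 rows):
parts.kind | max_yr
red | 10

== RESULT ==
parts.kind | max_yr
red | 10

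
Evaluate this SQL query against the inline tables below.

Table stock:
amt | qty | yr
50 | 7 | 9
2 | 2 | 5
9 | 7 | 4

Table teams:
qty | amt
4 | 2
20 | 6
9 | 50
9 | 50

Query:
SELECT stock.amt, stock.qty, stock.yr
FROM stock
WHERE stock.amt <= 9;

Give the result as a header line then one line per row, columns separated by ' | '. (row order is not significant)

== RESULT ==
stock.amt | stock.qty | stock.yr
2 | 2 | 5
9 | 7 | 4

Derivation:
After WHERE (2 rows):
stock.amt | stock.qty | stock.yr
2 | 2 | 5
9 | 7 | 4
After SELECT (2 rows):
stock.amt | stock.qty | stock.yr
2 | 2 | 5
9 | 7 | 4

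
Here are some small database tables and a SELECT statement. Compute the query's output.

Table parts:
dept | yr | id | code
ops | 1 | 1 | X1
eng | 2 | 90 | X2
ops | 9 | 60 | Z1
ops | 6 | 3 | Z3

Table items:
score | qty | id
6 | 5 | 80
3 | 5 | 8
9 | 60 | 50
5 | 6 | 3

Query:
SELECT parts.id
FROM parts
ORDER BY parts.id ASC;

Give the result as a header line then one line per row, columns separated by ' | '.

After SELECT (4 rows):
parts.id
1
90
60
3
After ORDER BY (4 rows):
parts.id
1
3
60
90

== RESULT ==
parts.id
1
3
60
90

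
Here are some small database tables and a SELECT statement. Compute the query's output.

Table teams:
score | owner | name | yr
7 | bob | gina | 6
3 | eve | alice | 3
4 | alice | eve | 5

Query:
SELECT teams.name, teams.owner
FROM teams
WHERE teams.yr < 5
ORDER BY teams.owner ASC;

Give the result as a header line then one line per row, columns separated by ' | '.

== RESULT ==
teams.name | teams.owner
alice | eve

Derivation:
After WHERE (1 rows):
teams.score | teams.owner | teams.name | teams.yr
3 | eve | alice | 3
After SELECT (1 rows):
teams.name | teams.owner
alice | eve
After ORDER BY (1 rows):
teams.name | teams.owner
alice | eve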